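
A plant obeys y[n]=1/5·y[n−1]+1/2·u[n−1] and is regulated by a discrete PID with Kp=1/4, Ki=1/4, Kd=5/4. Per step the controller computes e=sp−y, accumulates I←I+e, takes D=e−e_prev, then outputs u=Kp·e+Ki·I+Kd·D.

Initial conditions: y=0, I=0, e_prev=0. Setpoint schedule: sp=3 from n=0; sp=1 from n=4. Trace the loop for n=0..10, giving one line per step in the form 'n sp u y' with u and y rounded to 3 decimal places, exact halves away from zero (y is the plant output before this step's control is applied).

0 3 5.250 0.000
1 3 -2.344 2.625
2 3 6.757 -0.647
3 3 -3.239 3.249
4 1 5.452 -0.970
5 1 -2.957 2.532
6 1 7.169 -0.972
7 1 -4.352 3.390
8 1 9.057 -1.498
9 1 -6.451 4.229
10 1 11.466 -2.380

(exact arithmetic carried between steps; '≈' marks a value shown rounded to 6 d.p. or computed from one; I and e_prev carry over from the previous line; the table rounds u and y to 3 d.p., halves away from zero)
n=0: y=0, sp=3, e=sp−y=3; I=3, D=e−e_prev=3; u=1/4·3+1/4·3+5/4·3=5.25; next y=1/5·0+1/2·5.25=2.625
n=1: y=2.625, sp=3, e=sp−y=0.375; I=3.375, D=e−e_prev=-2.625; u=1/4·0.375+1/4·3.375+5/4·(-2.625)=-2.34375; next y=1/5·2.625+1/2·(-2.34375)=-0.646875
n=2: y=-0.646875, sp=3, e=sp−y=3.646875; I=7.021875, D=e−e_prev=3.271875; u=1/4·3.646875+1/4·7.021875+5/4·3.271875≈6.757031; next y=1/5·(-0.646875)+1/2·6.757031≈3.249141
n=3: y≈3.249141, sp=3, e=sp−y≈-0.249141; I≈6.772734, D=e−e_prev≈-3.896016; u=1/4·(-0.249141)+1/4·6.772734+5/4·(-3.896016)≈-3.239121; next y=1/5·3.249141+1/2·(-3.239121)≈-0.969732
n=4: y≈-0.969732, sp=1, e=sp−y≈1.969732; I≈8.742467, D=e−e_prev≈2.218873; u=1/4·1.969732+1/4·8.742467+5/4·2.218873≈5.451641; next y=1/5·(-0.969732)+1/2·5.451641≈2.531874
n=5: y≈2.531874, sp=1, e=sp−y≈-1.531874; I≈7.210593, D=e−e_prev≈-3.501606; u=1/4·(-1.531874)+1/4·7.210593+5/4·(-3.501606)≈-2.957328; next y=1/5·2.531874+1/2·(-2.957328)≈-0.972289
n=6: y≈-0.972289, sp=1, e=sp−y≈1.972289; I≈9.182882, D=e−e_prev≈3.504163; u=1/4·1.972289+1/4·9.182882+5/4·3.504163≈7.168997; next y=1/5·(-0.972289)+1/2·7.168997≈3.390041
n=7: y≈3.390041, sp=1, e=sp−y≈-2.390041; I≈6.792841, D=e−e_prev≈-4.362330; u=1/4·(-2.390041)+1/4·6.792841+5/4·(-4.362330)≈-4.352213; next y=1/5·3.390041+1/2·(-4.352213)≈-1.498098
n=8: y≈-1.498098, sp=1, e=sp−y≈2.498098; I≈9.290940, D=e−e_prev≈4.888139; u=1/4·2.498098+1/4·9.290940+5/4·4.888139≈9.057433; next y=1/5·(-1.498098)+1/2·9.057433≈4.229097
n=9: y≈4.229097, sp=1, e=sp−y≈-3.229097; I≈6.061843, D=e−e_prev≈-5.727195; u=1/4·(-3.229097)+1/4·6.061843+5/4·(-5.727195)≈-6.450807; next y=1/5·4.229097+1/2·(-6.450807)≈-2.379584
n=10: y≈-2.379584, sp=1, e=sp−y≈3.379584; I≈9.441427, D=e−e_prev≈6.608681; u=1/4·3.379584+1/4·9.441427+5/4·6.608681≈11.466104; next y=1/5·(-2.379584)+1/2·11.466104≈5.257135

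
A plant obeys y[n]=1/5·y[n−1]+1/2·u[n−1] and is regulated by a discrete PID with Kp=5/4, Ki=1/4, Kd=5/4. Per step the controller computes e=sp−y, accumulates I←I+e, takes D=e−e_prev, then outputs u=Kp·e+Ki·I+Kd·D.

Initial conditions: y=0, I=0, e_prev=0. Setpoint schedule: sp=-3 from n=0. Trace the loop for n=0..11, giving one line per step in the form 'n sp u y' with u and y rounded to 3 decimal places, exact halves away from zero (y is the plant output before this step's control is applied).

0 -3 -8.250 0.000
1 -3 6.094 -4.125
2 -3 -16.235 2.222
3 -3 17.604 -7.673
4 -3 -34.683 7.268
5 -3 45.104 -15.888
6 -3 -77.590 19.374
7 -3 110.205 -34.920
8 -3 -178.040 48.118
9 -3 263.644 -79.396
10 -3 -413.832 115.943
11 -3 624.698 -183.727

(exact arithmetic carried between steps; '≈' marks a value shown rounded to 6 d.p. or computed from one; I and e_prev carry over from the previous line; the table rounds u and y to 3 d.p., halves away from zero)
n=0: y=0, sp=-3, e=sp−y=-3; I=-3, D=e−e_prev=-3; u=5/4·(-3)+1/4·(-3)+5/4·(-3)=-8.25; next y=1/5·0+1/2·(-8.25)=-4.125
n=1: y=-4.125, sp=-3, e=sp−y=1.125; I=-1.875, D=e−e_prev=4.125; u=5/4·1.125+1/4·(-1.875)+5/4·4.125=6.09375; next y=1/5·(-4.125)+1/2·6.09375=2.221875
n=2: y=2.221875, sp=-3, e=sp−y=-5.221875; I=-7.096875, D=e−e_prev=-6.346875; u=5/4·(-5.221875)+1/4·(-7.096875)+5/4·(-6.346875)≈-16.235156; next y=1/5·2.221875+1/2·(-16.235156)≈-7.673203
n=3: y≈-7.673203, sp=-3, e=sp−y≈4.673203; I≈-2.423672, D=e−e_prev≈9.895078; u=5/4·4.673203+1/4·(-2.423672)+5/4·9.895078≈17.604434; next y=1/5·(-7.673203)+1/2·17.604434≈7.267576
n=4: y≈7.267576, sp=-3, e=sp−y≈-10.267576; I≈-12.691248, D=e−e_prev≈-14.940779; u=5/4·(-10.267576)+1/4·(-12.691248)+5/4·(-14.940779)≈-34.683256; next y=1/5·7.267576+1/2·(-34.683256)≈-15.888113
n=5: y≈-15.888113, sp=-3, e=sp−y≈12.888113; I≈0.196865, D=e−e_prev≈23.155689; u=5/4·12.888113+1/4·0.196865+5/4·23.155689≈45.103969; next y=1/5·(-15.888113)+1/2·45.103969≈19.374362
n=6: y≈19.374362, sp=-3, e=sp−y≈-22.374362; I≈-22.177497, D=e−e_prev≈-35.262475; u=5/4·(-22.374362)+1/4·(-22.177497)+5/4·(-35.262475)≈-77.590420; next y=1/5·19.374362+1/2·(-77.590420)≈-34.920338
n=7: y≈-34.920338, sp=-3, e=sp−y≈31.920338; I≈9.742841, D=e−e_prev≈54.294699; u=5/4·31.920338+1/4·9.742841+5/4·54.294699≈110.204506; next y=1/5·(-34.920338)+1/2·110.204506≈48.118186
n=8: y≈48.118186, sp=-3, e=sp−y≈-51.118186; I≈-41.375345, D=e−e_prev≈-83.038523; u=5/4·(-51.118186)+1/4·(-41.375345)+5/4·(-83.038523)≈-178.039722; next y=1/5·48.118186+1/2·(-178.039722)≈-79.396224
n=9: y≈-79.396224, sp=-3, e=sp−y≈76.396224; I≈35.020879, D=e−e_prev≈127.514410; u=5/4·76.396224+1/4·35.020879+5/4·127.514410≈263.643512; next y=1/5·(-79.396224)+1/2·263.643512≈115.942511
n=10: y≈115.942511, sp=-3, e=sp−y≈-118.942511; I≈-83.921632, D=e−e_prev≈-195.338735; u=5/4·(-118.942511)+1/4·(-83.921632)+5/4·(-195.338735)≈-413.831966; next y=1/5·115.942511+1/2·(-413.831966)≈-183.727481
n=11: y≈-183.727481, sp=-3, e=sp−y≈180.727481; I≈96.805849, D=e−e_prev≈299.669992; u=5/4·180.727481+1/4·96.805849+5/4·299.669992≈624.698303; next y=1/5·(-183.727481)+1/2·624.698303≈275.603656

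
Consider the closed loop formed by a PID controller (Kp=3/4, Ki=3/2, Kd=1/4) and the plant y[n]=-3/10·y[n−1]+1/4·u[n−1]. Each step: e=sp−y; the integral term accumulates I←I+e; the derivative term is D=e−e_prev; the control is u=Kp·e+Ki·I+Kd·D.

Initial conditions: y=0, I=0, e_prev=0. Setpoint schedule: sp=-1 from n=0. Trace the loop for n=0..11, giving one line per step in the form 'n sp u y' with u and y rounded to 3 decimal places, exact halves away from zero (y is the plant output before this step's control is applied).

(exact arithmetic carried between steps; '≈' marks a value shown rounded to 6 d.p. or computed from one; I and e_prev carry over from the previous line; the table rounds u and y to 3 d.p., halves away from zero)
n=0: y=0, sp=-1, e=sp−y=-1; I=-1, D=e−e_prev=-1; u=3/4·(-1)+3/2·(-1)+1/4·(-1)=-2.5; next y=-3/10·0+1/4·(-2.5)=-0.625
n=1: y=-0.625, sp=-1, e=sp−y=-0.375; I=-1.375, D=e−e_prev=0.625; u=3/4·(-0.375)+3/2·(-1.375)+1/4·0.625=-2.1875; next y=-3/10·(-0.625)+1/4·(-2.1875)=-0.359375
n=2: y=-0.359375, sp=-1, e=sp−y=-0.640625; I=-2.015625, D=e−e_prev=-0.265625; u=3/4·(-0.640625)+3/2·(-2.015625)+1/4·(-0.265625)≈-3.570313; next y=-3/10·(-0.359375)+1/4·(-3.570313)≈-0.784766
n=3: y≈-0.784766, sp=-1, e=sp−y≈-0.215234; I≈-2.230859, D=e−e_prev≈0.425391; u=3/4·(-0.215234)+3/2·(-2.230859)+1/4·0.425391≈-3.401367; next y=-3/10·(-0.784766)+1/4·(-3.401367)≈-0.614912
n=4: y≈-0.614912, sp=-1, e=sp−y≈-0.385088; I≈-2.615947, D=e−e_prev≈-0.169854; u=3/4·(-0.385088)+3/2·(-2.615947)+1/4·(-0.169854)≈-4.255200; next y=-3/10·(-0.614912)+1/4·(-4.255200)≈-0.879326
n=5: y≈-0.879326, sp=-1, e=sp−y≈-0.120674; I≈-2.736621, D=e−e_prev≈0.264414; u=3/4·(-0.120674)+3/2·(-2.736621)+1/4·0.264414≈-4.129333; next y=-3/10·(-0.879326)+1/4·(-4.129333)≈-0.768535
n=6: y≈-0.768535, sp=-1, e=sp−y≈-0.231465; I≈-2.968086, D=e−e_prev≈-0.110791; u=3/4·(-0.231465)+3/2·(-2.968086)+1/4·(-0.110791)≈-4.653425; next y=-3/10·(-0.768535)+1/4·(-4.653425)≈-0.932796
n=7: y≈-0.932796, sp=-1, e=sp−y≈-0.067204; I≈-3.035290, D=e−e_prev≈0.164260; u=3/4·(-0.067204)+3/2·(-3.035290)+1/4·0.164260≈-4.562273; next y=-3/10·(-0.932796)+1/4·(-4.562273)≈-0.860730
n=8: y≈-0.860730, sp=-1, e=sp−y≈-0.139270; I≈-3.174560, D=e−e_prev≈-0.072066; u=3/4·(-0.139270)+3/2·(-3.174560)+1/4·(-0.072066)≈-4.884310; next y=-3/10·(-0.860730)+1/4·(-4.884310)≈-0.962859
n=9: y≈-0.962859, sp=-1, e=sp−y≈-0.037141; I≈-3.211702, D=e−e_prev≈0.102129; u=3/4·(-0.037141)+3/2·(-3.211702)+1/4·0.102129≈-4.819877; next y=-3/10·(-0.962859)+1/4·(-4.819877)≈-0.916112
n=10: y≈-0.916112, sp=-1, e=sp−y≈-0.083888; I≈-3.295590, D=e−e_prev≈-0.046747; u=3/4·(-0.083888)+3/2·(-3.295590)+1/4·(-0.046747)≈-5.017988; next y=-3/10·(-0.916112)+1/4·(-5.017988)≈-0.979664
n=11: y≈-0.979664, sp=-1, e=sp−y≈-0.020336; I≈-3.315927, D=e−e_prev≈0.063552; u=3/4·(-0.020336)+3/2·(-3.315927)+1/4·0.063552≈-4.973254; next y=-3/10·(-0.979664)+1/4·(-4.973254)≈-0.949414

0 -1 -2.500 0.000
1 -1 -2.188 -0.625
2 -1 -3.570 -0.359
3 -1 -3.401 -0.785
4 -1 -4.255 -0.615
5 -1 -4.129 -0.879
6 -1 -4.653 -0.769
7 -1 -4.562 -0.933
8 -1 -4.884 -0.861
9 -1 -4.820 -0.963
10 -1 -5.018 -0.916
11 -1 -4.973 -0.980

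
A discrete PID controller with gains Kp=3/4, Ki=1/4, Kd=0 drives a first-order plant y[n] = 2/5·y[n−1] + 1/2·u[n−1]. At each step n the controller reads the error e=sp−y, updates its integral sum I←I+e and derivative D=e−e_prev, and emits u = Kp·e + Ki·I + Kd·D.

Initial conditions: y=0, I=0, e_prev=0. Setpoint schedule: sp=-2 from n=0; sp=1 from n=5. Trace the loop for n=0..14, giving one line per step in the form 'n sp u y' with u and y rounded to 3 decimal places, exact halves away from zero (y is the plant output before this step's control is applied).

(exact arithmetic carried between steps; '≈' marks a value shown rounded to 6 d.p. or computed from one; I and e_prev carry over from the previous line; the table rounds u and y to 3 d.p., halves away from zero)
n=0: y=0, sp=-2, e=sp−y=-2; I=-2, D=e−e_prev=-2; u=3/4·(-2)+1/4·(-2)+0·(-2)=-2; next y=2/5·0+1/2·(-2)=-1
n=1: y=-1, sp=-2, e=sp−y=-1; I=-3, D=e−e_prev=1; u=3/4·(-1)+1/4·(-3)+0·1=-1.5; next y=2/5·(-1)+1/2·(-1.5)=-1.15
n=2: y=-1.15, sp=-2, e=sp−y=-0.85; I=-3.85, D=e−e_prev=0.15; u=3/4·(-0.85)+1/4·(-3.85)+0·0.15=-1.6; next y=2/5·(-1.15)+1/2·(-1.6)=-1.26
n=3: y=-1.26, sp=-2, e=sp−y=-0.74; I=-4.59, D=e−e_prev=0.11; u=3/4·(-0.74)+1/4·(-4.59)+0·0.11=-1.7025; next y=2/5·(-1.26)+1/2·(-1.7025)=-1.35525
n=4: y=-1.35525, sp=-2, e=sp−y=-0.64475; I=-5.23475, D=e−e_prev=0.09525; u=3/4·(-0.64475)+1/4·(-5.23475)+0·0.09525=-1.79225; next y=2/5·(-1.35525)+1/2·(-1.79225)=-1.438225
n=5: y=-1.438225, sp=1, e=sp−y=2.438225; I=-2.796525, D=e−e_prev=3.082975; u=3/4·2.438225+1/4·(-2.796525)+0·3.082975≈1.129538; next y=2/5·(-1.438225)+1/2·1.129538≈-0.010521
n=6: y≈-0.010521, sp=1, e=sp−y≈1.010521; I≈-1.786004, D=e−e_prev≈-1.427704; u=3/4·1.010521+1/4·(-1.786004)+0·(-1.427704)≈0.31139; next y=2/5·(-0.010521)+1/2·0.31139≈0.151487
n=7: y≈0.151487, sp=1, e=sp−y≈0.848514; I≈-0.937490, D=e−e_prev≈-0.162008; u=3/4·0.848514+1/4·(-0.937490)+0·(-0.162008)≈0.402013; next y=2/5·0.151487+1/2·0.402013≈0.261601
n=8: y≈0.261601, sp=1, e=sp−y≈0.738399; I≈-0.199091, D=e−e_prev≈-0.110114; u=3/4·0.738399+1/4·(-0.199091)+0·(-0.110114)≈0.504027; next y=2/5·0.261601+1/2·0.504027≈0.356654
n=9: y≈0.356654, sp=1, e=sp−y≈0.643346; I≈0.444255, D=e−e_prev≈-0.095053; u=3/4·0.643346+1/4·0.444255+0·(-0.095053)≈0.593574; next y=2/5·0.356654+1/2·0.593574≈0.439448
n=10: y≈0.439448, sp=1, e=sp−y≈0.560552; I≈1.004807, D=e−e_prev≈-0.082795; u=3/4·0.560552+1/4·1.004807+0·(-0.082795)≈0.671616; next y=2/5·0.439448+1/2·0.671616≈0.511587
n=11: y≈0.511587, sp=1, e=sp−y≈0.488413; I≈1.493220, D=e−e_prev≈-0.072139; u=3/4·0.488413+1/4·1.493220+0·(-0.072139)≈0.739615; next y=2/5·0.511587+1/2·0.739615≈0.574442
n=12: y≈0.574442, sp=1, e=sp−y≈0.425558; I≈1.918778, D=e−e_prev≈-0.062855; u=3/4·0.425558+1/4·1.918778+0·(-0.062855)≈0.798863; next y=2/5·0.574442+1/2·0.798863≈0.629208
n=13: y≈0.629208, sp=1, e=sp−y≈0.370792; I≈2.289569, D=e−e_prev≈-0.054766; u=3/4·0.370792+1/4·2.289569+0·(-0.054766)≈0.850486; next y=2/5·0.629208+1/2·0.850486≈0.676926
n=14: y≈0.676926, sp=1, e=sp−y≈0.323074; I≈2.612643, D=e−e_prev≈-0.047718; u=3/4·0.323074+1/4·2.612643+0·(-0.047718)≈0.895466; next y=2/5·0.676926+1/2·0.895466≈0.718504

0 -2 -2.000 0.000
1 -2 -1.500 -1.000
2 -2 -1.600 -1.150
3 -2 -1.703 -1.260
4 -2 -1.792 -1.355
5 1 1.130 -1.438
6 1 0.311 -0.011
7 1 0.402 0.151
8 1 0.504 0.262
9 1 0.594 0.357
10 1 0.672 0.439
11 1 0.740 0.512
12 1 0.799 0.574
13 1 0.850 0.629
14 1 0.895 0.677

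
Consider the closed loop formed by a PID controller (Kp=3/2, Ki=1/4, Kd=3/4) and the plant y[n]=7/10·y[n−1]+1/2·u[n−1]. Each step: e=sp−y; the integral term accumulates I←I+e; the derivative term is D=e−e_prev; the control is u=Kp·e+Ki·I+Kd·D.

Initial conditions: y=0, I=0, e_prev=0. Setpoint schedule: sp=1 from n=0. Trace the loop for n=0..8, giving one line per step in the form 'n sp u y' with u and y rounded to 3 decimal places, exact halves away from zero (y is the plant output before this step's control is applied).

(exact arithmetic carried between steps; '≈' marks a value shown rounded to 6 d.p. or computed from one; I and e_prev carry over from the previous line; the table rounds u and y to 3 d.p., halves away from zero)
n=0: y=0, sp=1, e=sp−y=1; I=1, D=e−e_prev=1; u=3/2·1+1/4·1+3/4·1=2.5; next y=7/10·0+1/2·2.5=1.25
n=1: y=1.25, sp=1, e=sp−y=-0.25; I=0.75, D=e−e_prev=-1.25; u=3/2·(-0.25)+1/4·0.75+3/4·(-1.25)=-1.125; next y=7/10·1.25+1/2·(-1.125)=0.3125
n=2: y=0.3125, sp=1, e=sp−y=0.6875; I=1.4375, D=e−e_prev=0.9375; u=3/2·0.6875+1/4·1.4375+3/4·0.9375=2.09375; next y=7/10·0.3125+1/2·2.09375=1.265625
n=3: y=1.265625, sp=1, e=sp−y=-0.265625; I=1.171875, D=e−e_prev=-0.953125; u=3/2·(-0.265625)+1/4·1.171875+3/4·(-0.953125)≈-0.820313; next y=7/10·1.265625+1/2·(-0.820313)≈0.475781
n=4: y≈0.475781, sp=1, e=sp−y≈0.524219; I≈1.696094, D=e−e_prev≈0.789844; u=3/2·0.524219+1/4·1.696094+3/4·0.789844≈1.802734; next y=7/10·0.475781+1/2·1.802734≈1.234414
n=5: y≈1.234414, sp=1, e=sp−y≈-0.234414; I≈1.461680, D=e−e_prev≈-0.758633; u=3/2·(-0.234414)+1/4·1.461680+3/4·(-0.758633)≈-0.555176; next y=7/10·1.234414+1/2·(-0.555176)≈0.586502
n=6: y≈0.586502, sp=1, e=sp−y≈0.413498; I≈1.875178, D=e−e_prev≈0.647912; u=3/2·0.413498+1/4·1.875178+3/4·0.647912≈1.574976; next y=7/10·0.586502+1/2·1.574976≈1.198039
n=7: y≈1.198039, sp=1, e=sp−y≈-0.198039; I≈1.677139, D=e−e_prev≈-0.611537; u=3/2·(-0.198039)+1/4·1.677139+3/4·(-0.611537)≈-0.336427; next y=7/10·1.198039+1/2·(-0.336427)≈0.670414
n=8: y≈0.670414, sp=1, e=sp−y≈0.329586; I≈2.006725, D=e−e_prev≈0.527625; u=3/2·0.329586+1/4·2.006725+3/4·0.527625≈1.391779; next y=7/10·0.670414+1/2·1.391779≈1.165179

0 1 2.500 0.000
1 1 -1.125 1.250
2 1 2.094 0.313
3 1 -0.820 1.266
4 1 1.803 0.476
5 1 -0.555 1.234
6 1 1.575 0.587
7 1 -0.336 1.198
8 1 1.392 0.670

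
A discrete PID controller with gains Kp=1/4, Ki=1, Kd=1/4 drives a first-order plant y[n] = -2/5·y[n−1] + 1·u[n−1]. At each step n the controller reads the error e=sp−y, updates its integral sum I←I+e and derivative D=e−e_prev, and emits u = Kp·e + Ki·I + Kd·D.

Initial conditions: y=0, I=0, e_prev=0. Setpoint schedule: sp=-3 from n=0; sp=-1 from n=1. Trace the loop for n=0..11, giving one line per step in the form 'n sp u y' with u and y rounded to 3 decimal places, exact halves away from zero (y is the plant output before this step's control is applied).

(exact arithmetic carried between steps; '≈' marks a value shown rounded to 6 d.p. or computed from one; I and e_prev carry over from the previous line; the table rounds u and y to 3 d.p., halves away from zero)
n=0: y=0, sp=-3, e=sp−y=-3; I=-3, D=e−e_prev=-3; u=1/4·(-3)+1·(-3)+1/4·(-3)=-4.5; next y=-2/5·0+1·(-4.5)=-4.5
n=1: y=-4.5, sp=-1, e=sp−y=3.5; I=0.5, D=e−e_prev=6.5; u=1/4·3.5+1·0.5+1/4·6.5=3; next y=-2/5·(-4.5)+1·3=4.8
n=2: y=4.8, sp=-1, e=sp−y=-5.8; I=-5.3, D=e−e_prev=-9.3; u=1/4·(-5.8)+1·(-5.3)+1/4·(-9.3)=-9.075; next y=-2/5·4.8+1·(-9.075)=-10.995
n=3: y=-10.995, sp=-1, e=sp−y=9.995; I=4.695, D=e−e_prev=15.795; u=1/4·9.995+1·4.695+1/4·15.795=11.1425; next y=-2/5·(-10.995)+1·11.1425=15.5405
n=4: y=15.5405, sp=-1, e=sp−y=-16.5405; I=-11.8455, D=e−e_prev=-26.5355; u=1/4·(-16.5405)+1·(-11.8455)+1/4·(-26.5355)=-22.6145; next y=-2/5·15.5405+1·(-22.6145)=-28.8307
n=5: y=-28.8307, sp=-1, e=sp−y=27.8307; I=15.9852, D=e−e_prev=44.3712; u=1/4·27.8307+1·15.9852+1/4·44.3712=34.035675; next y=-2/5·(-28.8307)+1·34.035675=45.567955
n=6: y=45.567955, sp=-1, e=sp−y=-46.567955; I=-30.582755, D=e−e_prev=-74.398655; u=1/4·(-46.567955)+1·(-30.582755)+1/4·(-74.398655)≈-60.824408; next y=-2/5·45.567955+1·(-60.824408)≈-79.051590
n=7: y≈-79.051590, sp=-1, e=sp−y≈78.051590; I≈47.468835, D=e−e_prev≈124.619545; u=1/4·78.051590+1·47.468835+1/4·124.619545≈98.136618; next y=-2/5·(-79.051590)+1·98.136618≈129.757254
n=8: y≈129.757254, sp=-1, e=sp−y≈-130.757254; I≈-83.288419, D=e−e_prev≈-208.808843; u=1/4·(-130.757254)+1·(-83.288419)+1/4·(-208.808843)≈-168.179944; next y=-2/5·129.757254+1·(-168.179944)≈-220.082845
n=9: y≈-220.082845, sp=-1, e=sp−y≈219.082845; I≈135.794426, D=e−e_prev≈349.840099; u=1/4·219.082845+1·135.794426+1/4·349.840099≈278.025162; next y=-2/5·(-220.082845)+1·278.025162≈366.058300
n=10: y≈366.058300, sp=-1, e=sp−y≈-367.058300; I≈-231.263874, D=e−e_prev≈-586.141145; u=1/4·(-367.058300)+1·(-231.263874)+1/4·(-586.141145)≈-469.563735; next y=-2/5·366.058300+1·(-469.563735)≈-615.987055
n=11: y≈-615.987055, sp=-1, e=sp−y≈614.987055; I≈383.723181, D=e−e_prev≈982.045355; u=1/4·614.987055+1·383.723181+1/4·982.045355≈782.981284; next y=-2/5·(-615.987055)+1·782.981284≈1029.376106

0 -3 -4.500 0.000
1 -1 3.000 -4.500
2 -1 -9.075 4.800
3 -1 11.143 -10.995
4 -1 -22.615 15.541
5 -1 34.036 -28.831
6 -1 -60.824 45.568
7 -1 98.137 -79.052
8 -1 -168.180 129.757
9 -1 278.025 -220.083
10 -1 -469.564 366.058
11 -1 782.981 -615.987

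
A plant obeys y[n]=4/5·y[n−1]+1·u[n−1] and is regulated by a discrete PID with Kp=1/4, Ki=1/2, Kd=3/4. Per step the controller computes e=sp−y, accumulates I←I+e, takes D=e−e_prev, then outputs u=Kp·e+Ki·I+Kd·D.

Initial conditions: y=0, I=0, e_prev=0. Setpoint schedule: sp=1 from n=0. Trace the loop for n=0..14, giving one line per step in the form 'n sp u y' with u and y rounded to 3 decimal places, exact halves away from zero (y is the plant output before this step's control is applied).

(exact arithmetic carried between steps; '≈' marks a value shown rounded to 6 d.p. or computed from one; I and e_prev carry over from the previous line; the table rounds u and y to 3 d.p., halves away from zero)
n=0: y=0, sp=1, e=sp−y=1; I=1, D=e−e_prev=1; u=1/4·1+1/2·1+3/4·1=1.5; next y=4/5·0+1·1.5=1.5
n=1: y=1.5, sp=1, e=sp−y=-0.5; I=0.5, D=e−e_prev=-1.5; u=1/4·(-0.5)+1/2·0.5+3/4·(-1.5)=-1; next y=4/5·1.5+1·(-1)=0.2
n=2: y=0.2, sp=1, e=sp−y=0.8; I=1.3, D=e−e_prev=1.3; u=1/4·0.8+1/2·1.3+3/4·1.3=1.825; next y=4/5·0.2+1·1.825=1.985
n=3: y=1.985, sp=1, e=sp−y=-0.985; I=0.315, D=e−e_prev=-1.785; u=1/4·(-0.985)+1/2·0.315+3/4·(-1.785)=-1.4275; next y=4/5·1.985+1·(-1.4275)=0.1605
n=4: y=0.1605, sp=1, e=sp−y=0.8395; I=1.1545, D=e−e_prev=1.8245; u=1/4·0.8395+1/2·1.1545+3/4·1.8245=2.1555; next y=4/5·0.1605+1·2.1555=2.2839
n=5: y=2.2839, sp=1, e=sp−y=-1.2839; I=-0.1294, D=e−e_prev=-2.1234; u=1/4·(-1.2839)+1/2·(-0.1294)+3/4·(-2.1234)=-1.978225; next y=4/5·2.2839+1·(-1.978225)=-0.151105
n=6: y=-0.151105, sp=1, e=sp−y=1.151105; I=1.021705, D=e−e_prev=2.435005; u=1/4·1.151105+1/2·1.021705+3/4·2.435005≈2.624883; next y=4/5·(-0.151105)+1·2.624883≈2.503999
n=7: y≈2.503999, sp=1, e=sp−y≈-1.503999; I≈-0.482294, D=e−e_prev≈-2.655104; u=1/4·(-1.503999)+1/2·(-0.482294)+3/4·(-2.655104)≈-2.608474; next y=4/5·2.503999+1·(-2.608474)≈-0.605275
n=8: y≈-0.605275, sp=1, e=sp−y≈1.605275; I≈1.122982, D=e−e_prev≈3.109274; u=1/4·1.605275+1/2·1.122982+3/4·3.109274≈3.294765; next y=4/5·(-0.605275)+1·3.294765≈2.810545
n=9: y≈2.810545, sp=1, e=sp−y≈-1.810545; I≈-0.687563, D=e−e_prev≈-3.415820; u=1/4·(-1.810545)+1/2·(-0.687563)+3/4·(-3.415820)≈-3.358283; next y=4/5·2.810545+1·(-3.358283)≈-1.109847
n=10: y≈-1.109847, sp=1, e=sp−y≈2.109847; I≈1.422284, D=e−e_prev≈3.920392; u=1/4·2.109847+1/2·1.422284+3/4·3.920392≈4.178897; next y=4/5·(-1.109847)+1·4.178897≈3.291020
n=11: y≈3.291020, sp=1, e=sp−y≈-2.291020; I≈-0.868736, D=e−e_prev≈-4.400867; u=1/4·(-2.291020)+1/2·(-0.868736)+3/4·(-4.400867)≈-4.307773; next y=4/5·3.291020+1·(-4.307773)≈-1.674957
n=12: y≈-1.674957, sp=1, e=sp−y≈2.674957; I≈1.806221, D=e−e_prev≈4.965977; u=1/4·2.674957+1/2·1.806221+3/4·4.965977≈5.296333; next y=4/5·(-1.674957)+1·5.296333≈3.956367
n=13: y≈3.956367, sp=1, e=sp−y≈-2.956367; I≈-1.150146, D=e−e_prev≈-5.631324; u=1/4·(-2.956367)+1/2·(-1.150146)+3/4·(-5.631324)≈-5.537658; next y=4/5·3.956367+1·(-5.537658)≈-2.372564
n=14: y≈-2.372564, sp=1, e=sp−y≈3.372564; I≈2.222418, D=e−e_prev≈6.328931; u=1/4·3.372564+1/2·2.222418+3/4·6.328931≈6.701048; next y=4/5·(-2.372564)+1·6.701048≈4.802997

0 1 1.500 0.000
1 1 -1.000 1.500
2 1 1.825 0.200
3 1 -1.428 1.985
4 1 2.156 0.161
5 1 -1.978 2.284
6 1 2.625 -0.151
7 1 -2.608 2.504
8 1 3.295 -0.605
9 1 -3.358 2.811
10 1 4.179 -1.110
11 1 -4.308 3.291
12 1 5.296 -1.675
13 1 -5.538 3.956
14 1 6.701 -2.373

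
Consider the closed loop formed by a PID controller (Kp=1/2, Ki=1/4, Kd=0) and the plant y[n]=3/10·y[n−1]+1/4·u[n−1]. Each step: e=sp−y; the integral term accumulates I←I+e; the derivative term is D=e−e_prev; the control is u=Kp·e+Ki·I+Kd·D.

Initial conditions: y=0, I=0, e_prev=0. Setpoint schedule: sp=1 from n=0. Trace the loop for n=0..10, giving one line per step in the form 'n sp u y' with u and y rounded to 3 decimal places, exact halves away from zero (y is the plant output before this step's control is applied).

(exact arithmetic carried between steps; '≈' marks a value shown rounded to 6 d.p. or computed from one; I and e_prev carry over from the previous line; the table rounds u and y to 3 d.p., halves away from zero)
n=0: y=0, sp=1, e=sp−y=1; I=1, D=e−e_prev=1; u=1/2·1+1/4·1+0·1=0.75; next y=3/10·0+1/4·0.75=0.1875
n=1: y=0.1875, sp=1, e=sp−y=0.8125; I=1.8125, D=e−e_prev=-0.1875; u=1/2·0.8125+1/4·1.8125+0·(-0.1875)=0.859375; next y=3/10·0.1875+1/4·0.859375≈0.271094
n=2: y≈0.271094, sp=1, e=sp−y≈0.728906; I≈2.541406, D=e−e_prev≈-0.083594; u=1/2·0.728906+1/4·2.541406+0·(-0.083594)≈0.999805; next y=3/10·0.271094+1/4·0.999805≈0.331279
n=3: y≈0.331279, sp=1, e=sp−y≈0.668721; I≈3.210127, D=e−e_prev≈-0.060186; u=1/2·0.668721+1/4·3.210127+0·(-0.060186)≈1.136892; next y=3/10·0.331279+1/4·1.136892≈0.383607
n=4: y≈0.383607, sp=1, e=sp−y≈0.616393; I≈3.826520, D=e−e_prev≈-0.052328; u=1/2·0.616393+1/4·3.826520+0·(-0.052328)≈1.264827; next y=3/10·0.383607+1/4·1.264827≈0.431289
n=5: y≈0.431289, sp=1, e=sp−y≈0.568711; I≈4.395231, D=e−e_prev≈-0.047682; u=1/2·0.568711+1/4·4.395231+0·(-0.047682)≈1.383164; next y=3/10·0.431289+1/4·1.383164≈0.475177
n=6: y≈0.475177, sp=1, e=sp−y≈0.524823; I≈4.920054, D=e−e_prev≈-0.043889; u=1/2·0.524823+1/4·4.920054+0·(-0.043889)≈1.492425; next y=3/10·0.475177+1/4·1.492425≈0.515659
n=7: y≈0.515659, sp=1, e=sp−y≈0.484341; I≈5.404395, D=e−e_prev≈-0.040482; u=1/2·0.484341+1/4·5.404395+0·(-0.040482)≈1.593269; next y=3/10·0.515659+1/4·1.593269≈0.553015
n=8: y≈0.553015, sp=1, e=sp−y≈0.446985; I≈5.851379, D=e−e_prev≈-0.037356; u=1/2·0.446985+1/4·5.851379+0·(-0.037356)≈1.686337; next y=3/10·0.553015+1/4·1.686337≈0.587489
n=9: y≈0.587489, sp=1, e=sp−y≈0.412511; I≈6.263891, D=e−e_prev≈-0.034474; u=1/2·0.412511+1/4·6.263891+0·(-0.034474)≈1.772228; next y=3/10·0.587489+1/4·1.772228≈0.619304
n=10: y≈0.619304, sp=1, e=sp−y≈0.380696; I≈6.644587, D=e−e_prev≈-0.031815; u=1/2·0.380696+1/4·6.644587+0·(-0.031815)≈1.851495; next y=3/10·0.619304+1/4·1.851495≈0.648665

0 1 0.750 0.000
1 1 0.859 0.188
2 1 1.000 0.271
3 1 1.137 0.331
4 1 1.265 0.384
5 1 1.383 0.431
6 1 1.492 0.475
7 1 1.593 0.516
8 1 1.686 0.553
9 1 1.772 0.587
10 1 1.851 0.619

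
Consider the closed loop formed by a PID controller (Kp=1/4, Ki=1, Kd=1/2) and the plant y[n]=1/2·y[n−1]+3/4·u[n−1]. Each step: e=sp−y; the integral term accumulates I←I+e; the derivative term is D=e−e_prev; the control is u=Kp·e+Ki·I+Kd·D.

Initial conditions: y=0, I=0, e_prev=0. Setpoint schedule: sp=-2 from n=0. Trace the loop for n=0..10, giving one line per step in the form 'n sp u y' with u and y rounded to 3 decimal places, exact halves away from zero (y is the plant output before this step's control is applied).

0 -2 -3.500 0.000
1 -2 0.094 -2.625
2 -2 -3.014 -1.242
3 -2 -0.212 -2.881
4 -2 -2.393 -1.599
5 -2 -0.411 -2.595
6 -2 -2.045 -1.606
7 -2 -0.666 -2.336
8 -2 -1.865 -1.668
9 -2 -0.874 -2.233
10 -2 -1.730 -1.772

(exact arithmetic carried between steps; '≈' marks a value shown rounded to 6 d.p. or computed from one; I and e_prev carry over from the previous line; the table rounds u and y to 3 d.p., halves away from zero)
n=0: y=0, sp=-2, e=sp−y=-2; I=-2, D=e−e_prev=-2; u=1/4·(-2)+1·(-2)+1/2·(-2)=-3.5; next y=1/2·0+3/4·(-3.5)=-2.625
n=1: y=-2.625, sp=-2, e=sp−y=0.625; I=-1.375, D=e−e_prev=2.625; u=1/4·0.625+1·(-1.375)+1/2·2.625=0.09375; next y=1/2·(-2.625)+3/4·0.09375≈-1.242188
n=2: y≈-1.242188, sp=-2, e=sp−y≈-0.757813; I≈-2.132813, D=e−e_prev≈-1.382813; u=1/4·(-0.757813)+1·(-2.132813)+1/2·(-1.382813)≈-3.013672; next y=1/2·(-1.242188)+3/4·(-3.013672)≈-2.881348
n=3: y≈-2.881348, sp=-2, e=sp−y≈0.881348; I≈-1.251465, D=e−e_prev≈1.639160; u=1/4·0.881348+1·(-1.251465)+1/2·1.639160≈-0.211548; next y=1/2·(-2.881348)+3/4·(-0.211548)≈-1.599335
n=4: y≈-1.599335, sp=-2, e=sp−y≈-0.400665; I≈-1.652130, D=e−e_prev≈-1.282013; u=1/4·(-0.400665)+1·(-1.652130)+1/2·(-1.282013)≈-2.393303; next y=1/2·(-1.599335)+3/4·(-2.393303)≈-2.594645
n=5: y≈-2.594645, sp=-2, e=sp−y≈0.594645; I≈-1.057486, D=e−e_prev≈0.995310; u=1/4·0.594645+1·(-1.057486)+1/2·0.995310≈-0.411170; next y=1/2·(-2.594645)+3/4·(-0.411170)≈-1.605699
n=6: y≈-1.605699, sp=-2, e=sp−y≈-0.394301; I≈-1.451786, D=e−e_prev≈-0.988945; u=1/4·(-0.394301)+1·(-1.451786)+1/2·(-0.988945)≈-2.044834; next y=1/2·(-1.605699)+3/4·(-2.044834)≈-2.336475
n=7: y≈-2.336475, sp=-2, e=sp−y≈0.336475; I≈-1.115311, D=e−e_prev≈0.730776; u=1/4·0.336475+1·(-1.115311)+1/2·0.730776≈-0.665804; next y=1/2·(-2.336475)+3/4·(-0.665804)≈-1.667591
n=8: y≈-1.667591, sp=-2, e=sp−y≈-0.332409; I≈-1.447720, D=e−e_prev≈-0.668884; u=1/4·(-0.332409)+1·(-1.447720)+1/2·(-0.668884)≈-1.865265; next y=1/2·(-1.667591)+3/4·(-1.865265)≈-2.232744
n=9: y≈-2.232744, sp=-2, e=sp−y≈0.232744; I≈-1.214976, D=e−e_prev≈0.565153; u=1/4·0.232744+1·(-1.214976)+1/2·0.565153≈-0.874214; next y=1/2·(-2.232744)+3/4·(-0.874214)≈-1.772032
n=10: y≈-1.772032, sp=-2, e=sp−y≈-0.227968; I≈-1.442944, D=e−e_prev≈-0.460712; u=1/4·(-0.227968)+1·(-1.442944)+1/2·(-0.460712)≈-1.730292; next y=1/2·(-1.772032)+3/4·(-1.730292)≈-2.183735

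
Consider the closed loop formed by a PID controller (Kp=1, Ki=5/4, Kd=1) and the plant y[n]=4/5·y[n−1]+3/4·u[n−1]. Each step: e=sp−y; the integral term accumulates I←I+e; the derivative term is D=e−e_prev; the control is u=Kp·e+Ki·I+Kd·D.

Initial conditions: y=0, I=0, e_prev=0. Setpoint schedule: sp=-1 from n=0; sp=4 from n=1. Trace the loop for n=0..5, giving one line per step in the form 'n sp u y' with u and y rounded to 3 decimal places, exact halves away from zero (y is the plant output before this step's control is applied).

0 -1 -3.250 0.000
1 4 20.672 -2.438
2 4 -30.691 13.554
3 4 56.977 -12.175
4 4 -95.329 32.993
5 4 167.407 -45.102

(exact arithmetic carried between steps; '≈' marks a value shown rounded to 6 d.p. or computed from one; I and e_prev carry over from the previous line; the table rounds u and y to 3 d.p., halves away from zero)
n=0: y=0, sp=-1, e=sp−y=-1; I=-1, D=e−e_prev=-1; u=1·(-1)+5/4·(-1)+1·(-1)=-3.25; next y=4/5·0+3/4·(-3.25)=-2.4375
n=1: y=-2.4375, sp=4, e=sp−y=6.4375; I=5.4375, D=e−e_prev=7.4375; u=1·6.4375+5/4·5.4375+1·7.4375=20.671875; next y=4/5·(-2.4375)+3/4·20.671875≈13.553906
n=2: y≈13.553906, sp=4, e=sp−y≈-9.553906; I≈-4.116406, D=e−e_prev≈-15.991406; u=1·(-9.553906)+5/4·(-4.116406)+1·(-15.991406)≈-30.690820; next y=4/5·13.553906+3/4·(-30.690820)≈-12.174990
n=3: y≈-12.174990, sp=4, e=sp−y≈16.174990; I≈12.058584, D=e−e_prev≈25.728896; u=1·16.174990+5/4·12.058584+1·25.728896≈56.977117; next y=4/5·(-12.174990)+3/4·56.977117≈32.992845
n=4: y≈32.992845, sp=4, e=sp−y≈-28.992845; I≈-16.934261, D=e−e_prev≈-45.167836; u=1·(-28.992845)+5/4·(-16.934261)+1·(-45.167836)≈-95.328508; next y=4/5·32.992845+3/4·(-95.328508)≈-45.102104
n=5: y≈-45.102104, sp=4, e=sp−y≈49.102104; I≈32.167843, D=e−e_prev≈78.094950; u=1·49.102104+5/4·32.167843+1·78.094950≈167.406858; next y=4/5·(-45.102104)+3/4·167.406858≈89.473460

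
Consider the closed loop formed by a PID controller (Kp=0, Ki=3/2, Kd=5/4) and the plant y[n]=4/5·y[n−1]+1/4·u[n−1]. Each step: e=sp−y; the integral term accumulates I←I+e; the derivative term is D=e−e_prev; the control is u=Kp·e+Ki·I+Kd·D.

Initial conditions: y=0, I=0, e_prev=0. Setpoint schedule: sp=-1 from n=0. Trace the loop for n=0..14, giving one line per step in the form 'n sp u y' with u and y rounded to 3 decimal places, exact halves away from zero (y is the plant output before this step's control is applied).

(exact arithmetic carried between steps; '≈' marks a value shown rounded to 6 d.p. or computed from one; I and e_prev carry over from the previous line; the table rounds u and y to 3 d.p., halves away from zero)
n=0: y=0, sp=-1, e=sp−y=-1; I=-1, D=e−e_prev=-1; u=0·(-1)+3/2·(-1)+5/4·(-1)=-2.75; next y=4/5·0+1/4·(-2.75)=-0.6875
n=1: y=-0.6875, sp=-1, e=sp−y=-0.3125; I=-1.3125, D=e−e_prev=0.6875; u=0·(-0.3125)+3/2·(-1.3125)+5/4·0.6875=-1.109375; next y=4/5·(-0.6875)+1/4·(-1.109375)≈-0.827344
n=2: y≈-0.827344, sp=-1, e=sp−y≈-0.172656; I≈-1.485156, D=e−e_prev≈0.139844; u=0·(-0.172656)+3/2·(-1.485156)+5/4·0.139844≈-2.052930; next y=4/5·(-0.827344)+1/4·(-2.052930)≈-1.175107
n=3: y≈-1.175107, sp=-1, e=sp−y≈0.175107; I≈-1.310049, D=e−e_prev≈0.347764; u=0·0.175107+3/2·(-1.310049)+5/4·0.347764≈-1.530369; next y=4/5·(-1.175107)+1/4·(-1.530369)≈-1.322678
n=4: y≈-1.322678, sp=-1, e=sp−y≈0.322678; I≈-0.987371, D=e−e_prev≈0.147571; u=0·0.322678+3/2·(-0.987371)+5/4·0.147571≈-1.296593; next y=4/5·(-1.322678)+1/4·(-1.296593)≈-1.382291
n=5: y≈-1.382291, sp=-1, e=sp−y≈0.382291; I≈-0.605080, D=e−e_prev≈0.059613; u=0·0.382291+3/2·(-0.605080)+5/4·0.059613≈-0.833104; next y=4/5·(-1.382291)+1/4·(-0.833104)≈-1.314109
n=6: y≈-1.314109, sp=-1, e=sp−y≈0.314109; I≈-0.290971, D=e−e_prev≈-0.068182; u=0·0.314109+3/2·(-0.290971)+5/4·(-0.068182)≈-0.521685; next y=4/5·(-1.314109)+1/4·(-0.521685)≈-1.181708
n=7: y≈-1.181708, sp=-1, e=sp−y≈0.181708; I≈-0.109263, D=e−e_prev≈-0.132401; u=0·0.181708+3/2·(-0.109263)+5/4·(-0.132401)≈-0.329396; next y=4/5·(-1.181708)+1/4·(-0.329396)≈-1.027715
n=8: y≈-1.027715, sp=-1, e=sp−y≈0.027715; I≈-0.081548, D=e−e_prev≈-0.153993; u=0·0.027715+3/2·(-0.081548)+5/4·(-0.153993)≈-0.314813; next y=4/5·(-1.027715)+1/4·(-0.314813)≈-0.900876
n=9: y≈-0.900876, sp=-1, e=sp−y≈-0.099124; I≈-0.180672, D=e−e_prev≈-0.126840; u=0·(-0.099124)+3/2·(-0.180672)+5/4·(-0.126840)≈-0.429559; next y=4/5·(-0.900876)+1/4·(-0.429559)≈-0.828090
n=10: y≈-0.828090, sp=-1, e=sp−y≈-0.171910; I≈-0.352582, D=e−e_prev≈-0.072785; u=0·(-0.171910)+3/2·(-0.352582)+5/4·(-0.072785)≈-0.619855; next y=4/5·(-0.828090)+1/4·(-0.619855)≈-0.817436
n=11: y≈-0.817436, sp=-1, e=sp−y≈-0.182564; I≈-0.535147, D=e−e_prev≈-0.010654; u=0·(-0.182564)+3/2·(-0.535147)+5/4·(-0.010654)≈-0.816037; next y=4/5·(-0.817436)+1/4·(-0.816037)≈-0.857958
n=12: y≈-0.857958, sp=-1, e=sp−y≈-0.142042; I≈-0.677188, D=e−e_prev≈0.040522; u=0·(-0.142042)+3/2·(-0.677188)+5/4·0.040522≈-0.965130; next y=4/5·(-0.857958)+1/4·(-0.965130)≈-0.927649
n=13: y≈-0.927649, sp=-1, e=sp−y≈-0.072351; I≈-0.749539, D=e−e_prev≈0.069691; u=0·(-0.072351)+3/2·(-0.749539)+5/4·0.069691≈-1.037196; next y=4/5·(-0.927649)+1/4·(-1.037196)≈-1.001418
n=14: y≈-1.001418, sp=-1, e=sp−y≈0.001418; I≈-0.748121, D=e−e_prev≈0.073769; u=0·0.001418+3/2·(-0.748121)+5/4·0.073769≈-1.029971; next y=4/5·(-1.001418)+1/4·(-1.029971)≈-1.058627

0 -1 -2.750 0.000
1 -1 -1.109 -0.688
2 -1 -2.053 -0.827
3 -1 -1.530 -1.175
4 -1 -1.297 -1.323
5 -1 -0.833 -1.382
6 -1 -0.522 -1.314
7 -1 -0.329 -1.182
8 -1 -0.315 -1.028
9 -1 -0.430 -0.901
10 -1 -0.620 -0.828
11 -1 -0.816 -0.817
12 -1 -0.965 -0.858
13 -1 -1.037 -0.928
14 -1 -1.030 -1.001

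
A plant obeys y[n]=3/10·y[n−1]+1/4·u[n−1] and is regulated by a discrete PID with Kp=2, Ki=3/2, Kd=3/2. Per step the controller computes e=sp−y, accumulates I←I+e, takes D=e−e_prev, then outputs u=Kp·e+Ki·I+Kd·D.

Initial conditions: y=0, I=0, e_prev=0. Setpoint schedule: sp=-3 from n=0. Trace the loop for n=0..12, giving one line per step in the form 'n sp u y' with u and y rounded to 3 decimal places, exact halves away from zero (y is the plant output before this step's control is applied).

0 -3 -15.000 0.000
1 -3 3.750 -3.750
2 -3 -18.563 -0.188
3 -3 5.109 -4.697
4 -3 -21.935 -0.132
5 -3 7.568 -5.523
6 -3 -25.526 0.235
7 -3 10.989 -6.311
8 -3 -29.688 0.854
9 -3 15.377 -7.166
10 -3 -34.706 1.695
11 -3 20.856 -8.168
12 -3 -40.844 2.764

(exact arithmetic carried between steps; '≈' marks a value shown rounded to 6 d.p. or computed from one; I and e_prev carry over from the previous line; the table rounds u and y to 3 d.p., halves away from zero)
n=0: y=0, sp=-3, e=sp−y=-3; I=-3, D=e−e_prev=-3; u=2·(-3)+3/2·(-3)+3/2·(-3)=-15; next y=3/10·0+1/4·(-15)=-3.75
n=1: y=-3.75, sp=-3, e=sp−y=0.75; I=-2.25, D=e−e_prev=3.75; u=2·0.75+3/2·(-2.25)+3/2·3.75=3.75; next y=3/10·(-3.75)+1/4·3.75=-0.1875
n=2: y=-0.1875, sp=-3, e=sp−y=-2.8125; I=-5.0625, D=e−e_prev=-3.5625; u=2·(-2.8125)+3/2·(-5.0625)+3/2·(-3.5625)=-18.5625; next y=3/10·(-0.1875)+1/4·(-18.5625)=-4.696875
n=3: y=-4.696875, sp=-3, e=sp−y=1.696875; I=-3.365625, D=e−e_prev=4.509375; u=2·1.696875+3/2·(-3.365625)+3/2·4.509375=5.109375; next y=3/10·(-4.696875)+1/4·5.109375≈-0.131719
n=4: y≈-0.131719, sp=-3, e=sp−y≈-2.868281; I≈-6.233906, D=e−e_prev≈-4.565156; u=2·(-2.868281)+3/2·(-6.233906)+3/2·(-4.565156)≈-21.935156; next y=3/10·(-0.131719)+1/4·(-21.935156)≈-5.523305
n=5: y≈-5.523305, sp=-3, e=sp−y≈2.523305; I≈-3.710602, D=e−e_prev≈5.391586; u=2·2.523305+3/2·(-3.710602)+3/2·5.391586≈7.568086; next y=3/10·(-5.523305)+1/4·7.568086≈0.235030
n=6: y≈0.235030, sp=-3, e=sp−y≈-3.235030; I≈-6.945632, D=e−e_prev≈-5.758335; u=2·(-3.235030)+3/2·(-6.945632)+3/2·(-5.758335)≈-25.526010; next y=3/10·0.235030+1/4·(-25.526010)≈-6.310993
n=7: y≈-6.310993, sp=-3, e=sp−y≈3.310993; I≈-3.634638, D=e−e_prev≈6.546023; u=2·3.310993+3/2·(-3.634638)+3/2·6.546023≈10.989065; next y=3/10·(-6.310993)+1/4·10.989065≈0.853968
n=8: y≈0.853968, sp=-3, e=sp−y≈-3.853968; I≈-7.488606, D=e−e_prev≈-7.164962; u=2·(-3.853968)+3/2·(-7.488606)+3/2·(-7.164962)≈-29.688288; next y=3/10·0.853968+1/4·(-29.688288)≈-7.165882
n=9: y≈-7.165882, sp=-3, e=sp−y≈4.165882; I≈-3.322725, D=e−e_prev≈8.019850; u=2·4.165882+3/2·(-3.322725)+3/2·8.019850≈15.377451; next y=3/10·(-7.165882)+1/4·15.377451≈1.694598
n=10: y≈1.694598, sp=-3, e=sp−y≈-4.694598; I≈-8.017323, D=e−e_prev≈-8.860480; u=2·(-4.694598)+3/2·(-8.017323)+3/2·(-8.860480)≈-34.705901; next y=3/10·1.694598+1/4·(-34.705901)≈-8.168096
n=11: y≈-8.168096, sp=-3, e=sp−y≈5.168096; I≈-2.849227, D=e−e_prev≈9.862694; u=2·5.168096+3/2·(-2.849227)+3/2·9.862694≈20.856391; next y=3/10·(-8.168096)+1/4·20.856391≈2.763669
n=12: y≈2.763669, sp=-3, e=sp−y≈-5.763669; I≈-8.612896, D=e−e_prev≈-10.931765; u=2·(-5.763669)+3/2·(-8.612896)+3/2·(-10.931765)≈-40.844330; next y=3/10·2.763669+1/4·(-40.844330)≈-9.381982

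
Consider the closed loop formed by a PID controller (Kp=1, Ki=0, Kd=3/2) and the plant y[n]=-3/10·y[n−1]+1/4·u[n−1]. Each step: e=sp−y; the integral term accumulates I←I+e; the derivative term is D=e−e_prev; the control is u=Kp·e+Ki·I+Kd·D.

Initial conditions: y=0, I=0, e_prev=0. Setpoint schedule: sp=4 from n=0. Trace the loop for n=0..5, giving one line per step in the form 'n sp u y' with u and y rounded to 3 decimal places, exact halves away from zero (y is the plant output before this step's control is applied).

(exact arithmetic carried between steps; '≈' marks a value shown rounded to 6 d.p. or computed from one; I and e_prev carry over from the previous line; the table rounds u and y to 3 d.p., halves away from zero)
n=0: y=0, sp=4, e=sp−y=4; I=4, D=e−e_prev=4; u=1·4+0·4+3/2·4=10; next y=-3/10·0+1/4·10=2.5
n=1: y=2.5, sp=4, e=sp−y=1.5; I=5.5, D=e−e_prev=-2.5; u=1·1.5+0·5.5+3/2·(-2.5)=-2.25; next y=-3/10·2.5+1/4·(-2.25)=-1.3125
n=2: y=-1.3125, sp=4, e=sp−y=5.3125; I=10.8125, D=e−e_prev=3.8125; u=1·5.3125+0·10.8125+3/2·3.8125=11.03125; next y=-3/10·(-1.3125)+1/4·11.03125≈3.151563
n=3: y≈3.151563, sp=4, e=sp−y≈0.848438; I≈11.660938, D=e−e_prev≈-4.464063; u=1·0.848438+0·11.660938+3/2·(-4.464063)≈-5.847656; next y=-3/10·3.151563+1/4·(-5.847656)≈-2.407383
n=4: y≈-2.407383, sp=4, e=sp−y≈6.407383; I≈18.068320, D=e−e_prev≈5.558945; u=1·6.407383+0·18.068320+3/2·5.558945≈14.745801; next y=-3/10·(-2.407383)+1/4·14.745801≈4.408665
n=5: y≈4.408665, sp=4, e=sp−y≈-0.408665; I≈17.659655, D=e−e_prev≈-6.816048; u=1·(-0.408665)+0·17.659655+3/2·(-6.816048)≈-10.632737; next y=-3/10·4.408665+1/4·(-10.632737)≈-3.980784

0 4 10.000 0.000
1 4 -2.250 2.500
2 4 11.031 -1.313
3 4 -5.848 3.152
4 4 14.746 -2.407
5 4 -10.633 4.409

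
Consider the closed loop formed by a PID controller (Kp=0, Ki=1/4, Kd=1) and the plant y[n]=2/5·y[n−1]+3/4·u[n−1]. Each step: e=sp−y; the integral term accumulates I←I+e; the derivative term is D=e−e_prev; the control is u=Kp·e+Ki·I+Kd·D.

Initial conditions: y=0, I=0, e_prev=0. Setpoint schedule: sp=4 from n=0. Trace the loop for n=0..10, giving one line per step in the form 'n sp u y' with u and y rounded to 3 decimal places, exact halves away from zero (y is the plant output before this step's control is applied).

(exact arithmetic carried between steps; '≈' marks a value shown rounded to 6 d.p. or computed from one; I and e_prev carry over from the previous line; the table rounds u and y to 3 d.p., halves away from zero)
n=0: y=0, sp=4, e=sp−y=4; I=4, D=e−e_prev=4; u=0·4+1/4·4+1·4=5; next y=2/5·0+3/4·5=3.75
n=1: y=3.75, sp=4, e=sp−y=0.25; I=4.25, D=e−e_prev=-3.75; u=0·0.25+1/4·4.25+1·(-3.75)=-2.6875; next y=2/5·3.75+3/4·(-2.6875)=-0.515625
n=2: y=-0.515625, sp=4, e=sp−y=4.515625; I=8.765625, D=e−e_prev=4.265625; u=0·4.515625+1/4·8.765625+1·4.265625≈6.457031; next y=2/5·(-0.515625)+3/4·6.457031≈4.636523
n=3: y≈4.636523, sp=4, e=sp−y≈-0.636523; I≈8.129102, D=e−e_prev≈-5.152148; u=0·(-0.636523)+1/4·8.129102+1·(-5.152148)≈-3.119873; next y=2/5·4.636523+3/4·(-3.119873)≈-0.485295
n=4: y≈-0.485295, sp=4, e=sp−y≈4.485295; I≈12.614397, D=e−e_prev≈5.121819; u=0·4.485295+1/4·12.614397+1·5.121819≈8.275418; next y=2/5·(-0.485295)+3/4·8.275418≈6.012445
n=5: y≈6.012445, sp=4, e=sp−y≈-2.012445; I≈10.601952, D=e−e_prev≈-6.497741; u=0·(-2.012445)+1/4·10.601952+1·(-6.497741)≈-3.847253; next y=2/5·6.012445+3/4·(-3.847253)≈-0.480462
n=6: y≈-0.480462, sp=4, e=sp−y≈4.480462; I≈15.082413, D=e−e_prev≈6.492907; u=0·4.480462+1/4·15.082413+1·6.492907≈10.263510; next y=2/5·(-0.480462)+3/4·10.263510≈7.505448
n=7: y≈7.505448, sp=4, e=sp−y≈-3.505448; I≈11.576965, D=e−e_prev≈-7.985910; u=0·(-3.505448)+1/4·11.576965+1·(-7.985910)≈-5.091668; next y=2/5·7.505448+3/4·(-5.091668)≈-0.816572
n=8: y≈-0.816572, sp=4, e=sp−y≈4.816572; I≈16.393537, D=e−e_prev≈8.322020; u=0·4.816572+1/4·16.393537+1·8.322020≈12.420404; next y=2/5·(-0.816572)+3/4·12.420404≈8.988674
n=9: y≈8.988674, sp=4, e=sp−y≈-4.988674; I≈11.404863, D=e−e_prev≈-9.805246; u=0·(-4.988674)+1/4·11.404863+1·(-9.805246)≈-6.954031; next y=2/5·8.988674+3/4·(-6.954031)≈-1.620053
n=10: y≈-1.620053, sp=4, e=sp−y≈5.620053; I≈17.024916, D=e−e_prev≈10.608728; u=0·5.620053+1/4·17.024916+1·10.608728≈14.864957; next y=2/5·(-1.620053)+3/4·14.864957≈10.500696

0 4 5.000 0.000
1 4 -2.688 3.750
2 4 6.457 -0.516
3 4 -3.120 4.637
4 4 8.275 -0.485
5 4 -3.847 6.012
6 4 10.264 -0.480
7 4 -5.092 7.505
8 4 12.420 -0.817
9 4 -6.954 8.989
10 4 14.865 -1.620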